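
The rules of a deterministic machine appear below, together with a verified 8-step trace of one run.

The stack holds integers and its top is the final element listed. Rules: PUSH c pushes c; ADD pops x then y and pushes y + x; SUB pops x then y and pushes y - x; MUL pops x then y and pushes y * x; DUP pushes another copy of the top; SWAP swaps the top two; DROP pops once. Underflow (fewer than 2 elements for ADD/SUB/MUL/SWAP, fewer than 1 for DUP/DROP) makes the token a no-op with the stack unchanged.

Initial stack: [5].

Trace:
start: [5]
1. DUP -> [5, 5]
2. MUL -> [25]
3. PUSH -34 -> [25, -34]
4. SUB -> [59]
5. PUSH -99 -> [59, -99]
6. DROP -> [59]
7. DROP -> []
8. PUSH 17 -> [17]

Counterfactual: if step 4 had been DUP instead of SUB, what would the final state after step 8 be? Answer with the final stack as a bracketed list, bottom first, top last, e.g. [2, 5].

[25, -34, 17]

(re-executing from step 4 with the substitution; state before step 4: [25, -34])
4. DUP -> [25, -34, -34]
5. PUSH -99 -> [25, -34, -34, -99]
6. DROP -> [25, -34, -34]
7. DROP -> [25, -34]
8. PUSH 17 -> [25, -34, 17]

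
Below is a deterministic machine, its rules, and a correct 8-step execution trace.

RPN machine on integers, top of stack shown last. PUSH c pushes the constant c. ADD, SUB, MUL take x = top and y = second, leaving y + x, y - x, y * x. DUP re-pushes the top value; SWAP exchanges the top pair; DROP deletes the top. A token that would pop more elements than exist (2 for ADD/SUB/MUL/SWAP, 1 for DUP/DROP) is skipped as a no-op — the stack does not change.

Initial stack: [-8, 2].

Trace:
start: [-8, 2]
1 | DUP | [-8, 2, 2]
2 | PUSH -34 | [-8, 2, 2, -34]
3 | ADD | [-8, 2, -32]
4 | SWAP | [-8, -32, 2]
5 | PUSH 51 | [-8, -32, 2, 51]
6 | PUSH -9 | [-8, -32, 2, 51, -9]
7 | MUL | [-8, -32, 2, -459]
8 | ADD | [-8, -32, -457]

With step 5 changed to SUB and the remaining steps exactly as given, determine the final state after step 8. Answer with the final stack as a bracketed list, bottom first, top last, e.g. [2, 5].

[298]

(re-executing from step 5 with the substitution; state before step 5: [-8, -32, 2])
5 | SUB | [-8, -34]
6 | PUSH -9 | [-8, -34, -9]
7 | MUL | [-8, 306]
8 | ADD | [298]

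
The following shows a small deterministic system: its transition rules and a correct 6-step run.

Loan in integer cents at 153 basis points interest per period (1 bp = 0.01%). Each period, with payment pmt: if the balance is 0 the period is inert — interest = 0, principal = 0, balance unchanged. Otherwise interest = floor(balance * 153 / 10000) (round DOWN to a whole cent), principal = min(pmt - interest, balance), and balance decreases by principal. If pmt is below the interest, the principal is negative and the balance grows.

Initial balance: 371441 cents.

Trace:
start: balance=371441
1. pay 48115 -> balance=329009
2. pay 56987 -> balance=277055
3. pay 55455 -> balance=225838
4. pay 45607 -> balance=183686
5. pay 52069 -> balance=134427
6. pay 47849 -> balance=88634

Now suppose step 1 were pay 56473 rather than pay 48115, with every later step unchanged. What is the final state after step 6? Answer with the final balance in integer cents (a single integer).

79617

(re-executing from step 1 with the substitution; state before step 1: balance=371441)
1. pay 56473 -> balance=320651
2. pay 56987 -> balance=268569
3. pay 55455 -> balance=217223
4. pay 45607 -> balance=174939
5. pay 52069 -> balance=125546
6. pay 47849 -> balance=79617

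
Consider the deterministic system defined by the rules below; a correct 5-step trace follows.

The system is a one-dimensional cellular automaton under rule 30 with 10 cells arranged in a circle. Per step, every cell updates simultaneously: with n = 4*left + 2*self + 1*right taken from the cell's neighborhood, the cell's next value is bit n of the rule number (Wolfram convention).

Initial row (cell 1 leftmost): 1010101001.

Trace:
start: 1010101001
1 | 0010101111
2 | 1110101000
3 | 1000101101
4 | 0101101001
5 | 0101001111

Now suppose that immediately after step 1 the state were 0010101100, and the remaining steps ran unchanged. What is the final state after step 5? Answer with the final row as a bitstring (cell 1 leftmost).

state after step 1 := 0010101100
2 | 0110101010
3 | 1100101011
4 | 0011101010
5 | 0110001011

0110001011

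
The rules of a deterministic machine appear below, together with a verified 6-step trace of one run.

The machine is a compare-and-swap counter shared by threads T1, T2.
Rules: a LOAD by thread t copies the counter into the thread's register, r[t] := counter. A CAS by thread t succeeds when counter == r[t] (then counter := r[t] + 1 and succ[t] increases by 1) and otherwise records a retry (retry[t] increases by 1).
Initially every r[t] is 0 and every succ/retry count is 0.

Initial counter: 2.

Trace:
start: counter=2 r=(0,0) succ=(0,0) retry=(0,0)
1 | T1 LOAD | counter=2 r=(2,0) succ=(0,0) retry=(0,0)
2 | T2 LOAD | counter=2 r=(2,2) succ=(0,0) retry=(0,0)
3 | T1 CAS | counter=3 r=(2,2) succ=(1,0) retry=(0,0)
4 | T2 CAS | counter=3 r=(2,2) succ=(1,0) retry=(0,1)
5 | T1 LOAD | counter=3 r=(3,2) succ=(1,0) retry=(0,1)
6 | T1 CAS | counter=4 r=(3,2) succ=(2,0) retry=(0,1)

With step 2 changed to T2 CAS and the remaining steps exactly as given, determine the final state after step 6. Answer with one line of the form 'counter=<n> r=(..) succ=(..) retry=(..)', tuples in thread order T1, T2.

(re-executing from step 2 with the substitution; state before step 2: counter=2 r=(2,0) succ=(0,0) retry=(0,0))
2 | T2 CAS | counter=2 r=(2,0) succ=(0,0) retry=(0,1)
3 | T1 CAS | counter=3 r=(2,0) succ=(1,0) retry=(0,1)
4 | T2 CAS | counter=3 r=(2,0) succ=(1,0) retry=(0,2)
5 | T1 LOAD | counter=3 r=(3,0) succ=(1,0) retry=(0,2)
6 | T1 CAS | counter=4 r=(3,0) succ=(2,0) retry=(0,2)

counter=4 r=(3,0) succ=(2,0) retry=(0,2)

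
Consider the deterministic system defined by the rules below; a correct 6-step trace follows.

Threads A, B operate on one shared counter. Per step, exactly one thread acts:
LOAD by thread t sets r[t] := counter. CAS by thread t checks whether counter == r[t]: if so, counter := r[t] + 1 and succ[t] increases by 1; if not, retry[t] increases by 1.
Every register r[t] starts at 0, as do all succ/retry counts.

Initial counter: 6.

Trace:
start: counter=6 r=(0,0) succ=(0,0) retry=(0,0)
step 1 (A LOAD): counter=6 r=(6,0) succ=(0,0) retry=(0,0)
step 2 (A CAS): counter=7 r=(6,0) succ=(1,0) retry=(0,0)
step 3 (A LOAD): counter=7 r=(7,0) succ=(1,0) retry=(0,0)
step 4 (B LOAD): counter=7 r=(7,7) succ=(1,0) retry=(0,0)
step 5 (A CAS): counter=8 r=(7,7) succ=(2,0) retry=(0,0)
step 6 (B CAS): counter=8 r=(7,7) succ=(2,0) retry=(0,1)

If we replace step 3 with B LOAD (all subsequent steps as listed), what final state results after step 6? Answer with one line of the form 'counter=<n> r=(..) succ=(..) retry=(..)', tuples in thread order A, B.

(re-executing from step 3 with the substitution; state before step 3: counter=7 r=(6,0) succ=(1,0) retry=(0,0))
step 3 (B LOAD): counter=7 r=(6,7) succ=(1,0) retry=(0,0)
step 4 (B LOAD): counter=7 r=(6,7) succ=(1,0) retry=(0,0)
step 5 (A CAS): counter=7 r=(6,7) succ=(1,0) retry=(1,0)
step 6 (B CAS): counter=8 r=(6,7) succ=(1,1) retry=(1,0)

counter=8 r=(6,7) succ=(1,1) retry=(1,0)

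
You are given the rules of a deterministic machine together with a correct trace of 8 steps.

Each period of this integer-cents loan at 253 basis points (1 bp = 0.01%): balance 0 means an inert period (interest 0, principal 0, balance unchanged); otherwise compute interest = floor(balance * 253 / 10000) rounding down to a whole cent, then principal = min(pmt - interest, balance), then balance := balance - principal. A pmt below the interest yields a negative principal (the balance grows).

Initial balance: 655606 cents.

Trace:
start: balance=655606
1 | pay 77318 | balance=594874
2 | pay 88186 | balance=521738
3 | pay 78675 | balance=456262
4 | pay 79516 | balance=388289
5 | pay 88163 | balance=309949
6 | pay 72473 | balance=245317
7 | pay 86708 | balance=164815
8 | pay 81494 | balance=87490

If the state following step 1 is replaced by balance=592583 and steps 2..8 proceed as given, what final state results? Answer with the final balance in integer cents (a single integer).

state after step 1 := balance=592583
2 | pay 88186 | balance=519389
3 | pay 78675 | balance=453854
4 | pay 79516 | balance=385820
5 | pay 88163 | balance=307418
6 | pay 72473 | balance=242722
7 | pay 86708 | balance=162154
8 | pay 81494 | balance=84762

84762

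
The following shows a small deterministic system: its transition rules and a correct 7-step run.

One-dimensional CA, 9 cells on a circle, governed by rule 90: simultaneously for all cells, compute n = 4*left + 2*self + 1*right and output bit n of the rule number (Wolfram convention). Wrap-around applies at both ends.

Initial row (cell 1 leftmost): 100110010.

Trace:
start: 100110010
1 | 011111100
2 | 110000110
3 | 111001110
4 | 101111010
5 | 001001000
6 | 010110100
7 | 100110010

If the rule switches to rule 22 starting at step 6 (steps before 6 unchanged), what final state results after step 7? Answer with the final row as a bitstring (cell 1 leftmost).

100000010

(re-executing steps 6..7 under rule 22; state before step 6: 001001000)
6 | 011111100
7 | 100000010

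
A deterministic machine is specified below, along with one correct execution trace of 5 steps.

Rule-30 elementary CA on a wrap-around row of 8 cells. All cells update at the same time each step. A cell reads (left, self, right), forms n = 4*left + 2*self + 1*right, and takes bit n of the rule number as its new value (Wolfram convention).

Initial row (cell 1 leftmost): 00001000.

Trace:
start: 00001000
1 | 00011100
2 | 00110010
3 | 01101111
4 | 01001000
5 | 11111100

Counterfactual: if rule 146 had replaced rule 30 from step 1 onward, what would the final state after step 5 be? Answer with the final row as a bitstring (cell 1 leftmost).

(re-executing steps 1..5 under rule 146; state before step 1: 00001000)
1 | 00010100
2 | 00100010
3 | 01010101
4 | 00000000
5 | 00000000

00000000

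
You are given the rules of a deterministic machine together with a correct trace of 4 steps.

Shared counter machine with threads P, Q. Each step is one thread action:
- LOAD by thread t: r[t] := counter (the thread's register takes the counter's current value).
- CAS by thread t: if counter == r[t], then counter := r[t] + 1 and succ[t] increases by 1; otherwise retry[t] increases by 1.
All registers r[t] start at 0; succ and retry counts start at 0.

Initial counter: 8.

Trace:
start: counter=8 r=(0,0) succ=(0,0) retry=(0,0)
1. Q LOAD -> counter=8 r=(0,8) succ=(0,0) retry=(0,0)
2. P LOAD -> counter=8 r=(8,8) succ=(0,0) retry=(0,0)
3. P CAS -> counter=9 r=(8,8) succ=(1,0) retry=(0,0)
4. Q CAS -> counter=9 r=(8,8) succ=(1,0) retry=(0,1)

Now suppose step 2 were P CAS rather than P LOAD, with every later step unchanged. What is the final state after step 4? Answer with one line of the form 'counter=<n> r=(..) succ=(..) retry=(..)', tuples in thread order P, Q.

(re-executing from step 2 with the substitution; state before step 2: counter=8 r=(0,8) succ=(0,0) retry=(0,0))
2. P CAS -> counter=8 r=(0,8) succ=(0,0) retry=(1,0)
3. P CAS -> counter=8 r=(0,8) succ=(0,0) retry=(2,0)
4. Q CAS -> counter=9 r=(0,8) succ=(0,1) retry=(2,0)

counter=9 r=(0,8) succ=(0,1) retry=(2,0)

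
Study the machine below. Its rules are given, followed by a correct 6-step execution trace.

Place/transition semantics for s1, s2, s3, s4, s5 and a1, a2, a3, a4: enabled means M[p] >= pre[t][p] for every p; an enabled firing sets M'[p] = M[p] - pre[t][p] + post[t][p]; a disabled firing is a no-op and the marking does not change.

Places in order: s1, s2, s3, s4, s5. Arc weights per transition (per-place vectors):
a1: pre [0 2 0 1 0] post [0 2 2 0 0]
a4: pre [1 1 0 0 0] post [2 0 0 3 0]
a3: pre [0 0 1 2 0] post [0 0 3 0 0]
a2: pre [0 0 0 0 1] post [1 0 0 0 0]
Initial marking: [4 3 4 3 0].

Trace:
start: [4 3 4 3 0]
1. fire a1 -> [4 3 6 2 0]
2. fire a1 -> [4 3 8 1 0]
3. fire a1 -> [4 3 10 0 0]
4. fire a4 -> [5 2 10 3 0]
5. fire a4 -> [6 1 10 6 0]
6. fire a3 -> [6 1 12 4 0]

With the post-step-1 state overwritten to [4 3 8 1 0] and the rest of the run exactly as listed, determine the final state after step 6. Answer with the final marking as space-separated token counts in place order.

6 1 12 4 0

state after step 1 := [4 3 8 1 0]
2. fire a1 -> [4 3 10 0 0]
3. fire a1 -> [4 3 10 0 0]
4. fire a4 -> [5 2 10 3 0]
5. fire a4 -> [6 1 10 6 0]
6. fire a3 -> [6 1 12 4 0]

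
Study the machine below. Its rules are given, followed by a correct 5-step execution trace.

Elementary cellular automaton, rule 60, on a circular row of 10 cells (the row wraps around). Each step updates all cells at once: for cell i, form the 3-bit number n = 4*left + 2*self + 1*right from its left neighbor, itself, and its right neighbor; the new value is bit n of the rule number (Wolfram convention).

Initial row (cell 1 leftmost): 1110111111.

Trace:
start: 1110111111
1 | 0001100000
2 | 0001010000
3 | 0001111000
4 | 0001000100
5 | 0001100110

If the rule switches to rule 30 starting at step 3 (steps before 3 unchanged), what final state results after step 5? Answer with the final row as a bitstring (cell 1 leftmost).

1101110110

(re-executing steps 3..5 under rule 30; state before step 3: 0001010000)
3 | 0011011000
4 | 0110010100
5 | 1101110110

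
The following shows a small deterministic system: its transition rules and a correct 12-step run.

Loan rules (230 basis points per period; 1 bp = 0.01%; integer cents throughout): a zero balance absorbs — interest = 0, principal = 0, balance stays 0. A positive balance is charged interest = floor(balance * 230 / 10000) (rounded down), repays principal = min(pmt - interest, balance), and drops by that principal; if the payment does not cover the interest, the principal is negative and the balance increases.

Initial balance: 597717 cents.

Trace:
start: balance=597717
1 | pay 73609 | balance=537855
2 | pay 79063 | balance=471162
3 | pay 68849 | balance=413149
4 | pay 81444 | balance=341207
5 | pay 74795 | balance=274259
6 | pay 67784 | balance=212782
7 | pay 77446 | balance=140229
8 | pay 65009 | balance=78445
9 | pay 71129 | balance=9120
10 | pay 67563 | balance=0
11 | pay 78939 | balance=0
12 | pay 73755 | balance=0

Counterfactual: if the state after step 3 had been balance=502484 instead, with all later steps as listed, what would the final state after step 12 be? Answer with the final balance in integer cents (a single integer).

state after step 3 := balance=502484
4 | pay 81444 | balance=432597
5 | pay 74795 | balance=367751
6 | pay 67784 | balance=308425
7 | pay 77446 | balance=238072
8 | pay 65009 | balance=178538
9 | pay 71129 | balance=111515
10 | pay 67563 | balance=46516
11 | pay 78939 | balance=0
12 | pay 73755 | balance=0

0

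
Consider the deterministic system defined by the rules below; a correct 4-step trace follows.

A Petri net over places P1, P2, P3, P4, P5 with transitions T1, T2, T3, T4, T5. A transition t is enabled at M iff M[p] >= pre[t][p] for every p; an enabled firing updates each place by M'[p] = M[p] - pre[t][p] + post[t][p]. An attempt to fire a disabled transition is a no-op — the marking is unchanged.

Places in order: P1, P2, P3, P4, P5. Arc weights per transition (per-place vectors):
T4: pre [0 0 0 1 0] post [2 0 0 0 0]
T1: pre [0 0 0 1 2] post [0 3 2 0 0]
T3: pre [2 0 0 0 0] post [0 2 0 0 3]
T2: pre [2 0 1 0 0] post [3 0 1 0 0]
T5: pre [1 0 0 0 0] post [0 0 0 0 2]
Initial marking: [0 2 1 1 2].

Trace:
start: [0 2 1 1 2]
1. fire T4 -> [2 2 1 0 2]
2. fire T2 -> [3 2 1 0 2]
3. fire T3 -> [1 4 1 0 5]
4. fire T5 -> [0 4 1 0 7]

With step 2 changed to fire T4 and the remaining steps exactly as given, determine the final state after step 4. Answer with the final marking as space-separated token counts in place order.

0 4 1 0 5

(re-executing from step 2 with the substitution; state before step 2: [2 2 1 0 2])
2. fire T4 -> [2 2 1 0 2]
3. fire T3 -> [0 4 1 0 5]
4. fire T5 -> [0 4 1 0 5]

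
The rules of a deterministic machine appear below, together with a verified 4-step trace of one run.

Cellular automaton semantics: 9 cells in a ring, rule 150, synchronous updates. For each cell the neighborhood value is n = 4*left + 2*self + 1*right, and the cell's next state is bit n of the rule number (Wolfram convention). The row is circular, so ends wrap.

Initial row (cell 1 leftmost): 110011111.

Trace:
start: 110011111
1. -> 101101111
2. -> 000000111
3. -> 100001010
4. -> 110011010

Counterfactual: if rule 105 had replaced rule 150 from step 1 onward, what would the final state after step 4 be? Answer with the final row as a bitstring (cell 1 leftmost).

110011010

(re-executing steps 1..4 under rule 105; state before step 1: 110011111)
1. -> 010010000
2. -> 000000111
3. -> 011110101
4. -> 110011010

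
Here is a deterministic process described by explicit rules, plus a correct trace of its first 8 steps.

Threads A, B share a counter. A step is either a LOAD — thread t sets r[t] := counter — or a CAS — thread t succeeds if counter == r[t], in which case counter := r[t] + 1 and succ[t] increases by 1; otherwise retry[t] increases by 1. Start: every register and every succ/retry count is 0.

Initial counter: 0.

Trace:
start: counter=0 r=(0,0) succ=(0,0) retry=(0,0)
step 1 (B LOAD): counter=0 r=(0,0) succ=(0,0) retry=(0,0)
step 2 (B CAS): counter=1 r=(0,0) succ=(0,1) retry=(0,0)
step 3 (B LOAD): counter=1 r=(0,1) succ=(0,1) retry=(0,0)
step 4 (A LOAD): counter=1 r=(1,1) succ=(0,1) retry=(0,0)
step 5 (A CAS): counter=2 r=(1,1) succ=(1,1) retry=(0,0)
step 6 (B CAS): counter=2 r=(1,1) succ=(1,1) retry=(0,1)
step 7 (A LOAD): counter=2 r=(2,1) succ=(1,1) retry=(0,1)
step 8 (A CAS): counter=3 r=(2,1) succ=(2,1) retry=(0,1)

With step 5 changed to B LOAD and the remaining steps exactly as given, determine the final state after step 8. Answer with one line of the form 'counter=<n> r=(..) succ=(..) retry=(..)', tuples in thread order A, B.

(re-executing from step 5 with the substitution; state before step 5: counter=1 r=(1,1) succ=(0,1) retry=(0,0))
step 5 (B LOAD): counter=1 r=(1,1) succ=(0,1) retry=(0,0)
step 6 (B CAS): counter=2 r=(1,1) succ=(0,2) retry=(0,0)
step 7 (A LOAD): counter=2 r=(2,1) succ=(0,2) retry=(0,0)
step 8 (A CAS): counter=3 r=(2,1) succ=(1,2) retry=(0,0)

counter=3 r=(2,1) succ=(1,2) retry=(0,0)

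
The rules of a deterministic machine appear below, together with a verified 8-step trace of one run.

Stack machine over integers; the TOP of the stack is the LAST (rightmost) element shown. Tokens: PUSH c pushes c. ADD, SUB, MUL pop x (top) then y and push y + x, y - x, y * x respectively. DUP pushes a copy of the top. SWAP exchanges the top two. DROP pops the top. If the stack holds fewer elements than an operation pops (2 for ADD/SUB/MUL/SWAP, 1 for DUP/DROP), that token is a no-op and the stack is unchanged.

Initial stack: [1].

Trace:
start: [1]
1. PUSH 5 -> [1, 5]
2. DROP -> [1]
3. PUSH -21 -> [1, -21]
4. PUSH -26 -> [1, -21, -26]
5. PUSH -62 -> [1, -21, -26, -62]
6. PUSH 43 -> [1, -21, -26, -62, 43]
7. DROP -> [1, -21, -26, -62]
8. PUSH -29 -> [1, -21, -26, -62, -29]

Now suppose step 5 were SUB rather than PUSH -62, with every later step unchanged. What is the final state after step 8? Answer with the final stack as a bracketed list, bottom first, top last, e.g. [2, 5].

[1, 5, -29]

(re-executing from step 5 with the substitution; state before step 5: [1, -21, -26])
5. SUB -> [1, 5]
6. PUSH 43 -> [1, 5, 43]
7. DROP -> [1, 5]
8. PUSH -29 -> [1, 5, -29]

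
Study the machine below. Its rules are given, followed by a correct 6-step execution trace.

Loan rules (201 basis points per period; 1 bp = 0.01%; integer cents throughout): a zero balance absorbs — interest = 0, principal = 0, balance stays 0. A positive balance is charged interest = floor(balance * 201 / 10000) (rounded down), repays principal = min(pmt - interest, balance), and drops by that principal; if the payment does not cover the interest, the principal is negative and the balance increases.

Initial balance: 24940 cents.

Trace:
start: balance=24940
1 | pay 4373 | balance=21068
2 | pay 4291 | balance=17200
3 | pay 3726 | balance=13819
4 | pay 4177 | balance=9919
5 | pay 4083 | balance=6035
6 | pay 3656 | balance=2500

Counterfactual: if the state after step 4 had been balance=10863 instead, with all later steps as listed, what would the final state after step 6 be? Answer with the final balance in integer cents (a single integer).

state after step 4 := balance=10863
5 | pay 4083 | balance=6998
6 | pay 3656 | balance=3482

3482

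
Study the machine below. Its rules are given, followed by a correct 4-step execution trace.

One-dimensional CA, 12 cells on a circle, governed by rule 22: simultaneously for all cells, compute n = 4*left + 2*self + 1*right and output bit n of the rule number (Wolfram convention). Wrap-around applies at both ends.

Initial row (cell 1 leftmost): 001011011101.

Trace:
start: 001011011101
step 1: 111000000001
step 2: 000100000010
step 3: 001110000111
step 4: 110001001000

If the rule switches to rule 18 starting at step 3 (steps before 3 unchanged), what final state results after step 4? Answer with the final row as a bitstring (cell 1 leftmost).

(re-executing steps 3..4 under rule 18; state before step 3: 000100000010)
step 3: 001010000101
step 4: 110001001000

110001001000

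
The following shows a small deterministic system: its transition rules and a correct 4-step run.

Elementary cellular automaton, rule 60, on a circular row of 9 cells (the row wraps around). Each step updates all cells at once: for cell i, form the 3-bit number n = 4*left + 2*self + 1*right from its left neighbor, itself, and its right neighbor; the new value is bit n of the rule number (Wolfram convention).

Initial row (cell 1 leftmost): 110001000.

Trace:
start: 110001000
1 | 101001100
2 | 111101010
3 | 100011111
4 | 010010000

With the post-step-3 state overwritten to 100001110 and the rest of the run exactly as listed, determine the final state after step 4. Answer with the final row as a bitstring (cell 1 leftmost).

110001001

state after step 3 := 100001110
4 | 110001001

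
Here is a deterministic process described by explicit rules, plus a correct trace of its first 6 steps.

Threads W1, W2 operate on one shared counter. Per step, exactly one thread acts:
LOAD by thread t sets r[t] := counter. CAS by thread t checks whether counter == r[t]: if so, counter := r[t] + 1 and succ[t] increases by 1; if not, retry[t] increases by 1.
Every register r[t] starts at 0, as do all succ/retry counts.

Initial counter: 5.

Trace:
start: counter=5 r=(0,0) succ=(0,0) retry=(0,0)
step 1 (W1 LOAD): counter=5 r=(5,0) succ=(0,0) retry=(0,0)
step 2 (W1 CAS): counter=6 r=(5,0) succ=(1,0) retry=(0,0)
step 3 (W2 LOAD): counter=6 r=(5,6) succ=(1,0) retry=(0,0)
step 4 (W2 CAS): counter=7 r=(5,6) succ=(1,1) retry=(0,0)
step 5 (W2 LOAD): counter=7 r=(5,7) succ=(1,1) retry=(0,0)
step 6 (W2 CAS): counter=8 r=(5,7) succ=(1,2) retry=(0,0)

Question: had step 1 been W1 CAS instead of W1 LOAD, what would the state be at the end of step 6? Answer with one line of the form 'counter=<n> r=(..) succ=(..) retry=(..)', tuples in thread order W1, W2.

(re-executing from step 1 with the substitution; state before step 1: counter=5 r=(0,0) succ=(0,0) retry=(0,0))
step 1 (W1 CAS): counter=5 r=(0,0) succ=(0,0) retry=(1,0)
step 2 (W1 CAS): counter=5 r=(0,0) succ=(0,0) retry=(2,0)
step 3 (W2 LOAD): counter=5 r=(0,5) succ=(0,0) retry=(2,0)
step 4 (W2 CAS): counter=6 r=(0,5) succ=(0,1) retry=(2,0)
step 5 (W2 LOAD): counter=6 r=(0,6) succ=(0,1) retry=(2,0)
step 6 (W2 CAS): counter=7 r=(0,6) succ=(0,2) retry=(2,0)

counter=7 r=(0,6) succ=(0,2) retry=(2,0)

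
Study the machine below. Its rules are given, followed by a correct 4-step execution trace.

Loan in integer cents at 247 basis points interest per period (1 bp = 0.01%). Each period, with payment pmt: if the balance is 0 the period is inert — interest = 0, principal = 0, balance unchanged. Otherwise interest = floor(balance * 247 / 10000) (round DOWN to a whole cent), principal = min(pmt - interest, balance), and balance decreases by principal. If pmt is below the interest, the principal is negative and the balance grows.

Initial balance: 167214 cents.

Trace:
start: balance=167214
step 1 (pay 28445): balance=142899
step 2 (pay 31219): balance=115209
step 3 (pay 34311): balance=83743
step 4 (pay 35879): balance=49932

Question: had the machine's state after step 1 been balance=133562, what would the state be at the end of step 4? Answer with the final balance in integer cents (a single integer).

state after step 1 := balance=133562
step 2 (pay 31219): balance=105641
step 3 (pay 34311): balance=73939
step 4 (pay 35879): balance=39886

39886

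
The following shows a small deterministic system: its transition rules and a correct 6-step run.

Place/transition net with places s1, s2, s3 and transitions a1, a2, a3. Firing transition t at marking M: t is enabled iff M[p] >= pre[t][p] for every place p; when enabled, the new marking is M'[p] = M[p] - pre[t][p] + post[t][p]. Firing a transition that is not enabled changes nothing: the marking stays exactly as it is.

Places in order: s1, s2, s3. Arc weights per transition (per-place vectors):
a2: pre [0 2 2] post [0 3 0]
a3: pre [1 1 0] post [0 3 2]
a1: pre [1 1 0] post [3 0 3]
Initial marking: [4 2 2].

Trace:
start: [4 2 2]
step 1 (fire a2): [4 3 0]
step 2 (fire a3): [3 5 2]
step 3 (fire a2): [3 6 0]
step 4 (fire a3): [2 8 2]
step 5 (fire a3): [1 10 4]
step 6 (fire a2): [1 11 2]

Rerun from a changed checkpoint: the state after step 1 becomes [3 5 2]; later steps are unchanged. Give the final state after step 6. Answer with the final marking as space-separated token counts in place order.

state after step 1 := [3 5 2]
step 2 (fire a3): [2 7 4]
step 3 (fire a2): [2 8 2]
step 4 (fire a3): [1 10 4]
step 5 (fire a3): [0 12 6]
step 6 (fire a2): [0 13 4]

0 13 4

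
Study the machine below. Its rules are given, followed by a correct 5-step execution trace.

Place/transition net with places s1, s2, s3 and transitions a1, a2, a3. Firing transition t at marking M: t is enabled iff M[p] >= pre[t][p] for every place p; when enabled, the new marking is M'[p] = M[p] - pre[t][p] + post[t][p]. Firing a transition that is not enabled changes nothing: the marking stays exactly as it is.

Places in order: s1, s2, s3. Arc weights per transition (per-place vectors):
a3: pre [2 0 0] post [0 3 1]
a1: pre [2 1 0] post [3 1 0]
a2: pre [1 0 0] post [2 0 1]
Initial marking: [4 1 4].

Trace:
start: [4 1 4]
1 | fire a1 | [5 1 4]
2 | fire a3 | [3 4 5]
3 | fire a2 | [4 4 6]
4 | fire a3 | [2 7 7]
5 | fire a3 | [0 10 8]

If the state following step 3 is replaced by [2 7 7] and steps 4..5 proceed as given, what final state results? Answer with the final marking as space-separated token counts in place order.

0 10 8

state after step 3 := [2 7 7]
4 | fire a3 | [0 10 8]
5 | fire a3 | [0 10 8]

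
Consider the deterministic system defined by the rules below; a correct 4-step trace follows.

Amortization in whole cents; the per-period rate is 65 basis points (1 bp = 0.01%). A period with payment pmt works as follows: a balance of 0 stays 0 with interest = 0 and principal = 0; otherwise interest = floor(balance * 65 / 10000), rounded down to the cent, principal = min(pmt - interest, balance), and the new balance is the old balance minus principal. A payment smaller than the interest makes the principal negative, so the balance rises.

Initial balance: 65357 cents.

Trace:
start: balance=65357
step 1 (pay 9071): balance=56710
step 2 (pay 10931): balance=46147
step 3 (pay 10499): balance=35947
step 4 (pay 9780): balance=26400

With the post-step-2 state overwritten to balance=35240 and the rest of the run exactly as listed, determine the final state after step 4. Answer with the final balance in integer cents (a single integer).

state after step 2 := balance=35240
step 3 (pay 10499): balance=24970
step 4 (pay 9780): balance=15352

15352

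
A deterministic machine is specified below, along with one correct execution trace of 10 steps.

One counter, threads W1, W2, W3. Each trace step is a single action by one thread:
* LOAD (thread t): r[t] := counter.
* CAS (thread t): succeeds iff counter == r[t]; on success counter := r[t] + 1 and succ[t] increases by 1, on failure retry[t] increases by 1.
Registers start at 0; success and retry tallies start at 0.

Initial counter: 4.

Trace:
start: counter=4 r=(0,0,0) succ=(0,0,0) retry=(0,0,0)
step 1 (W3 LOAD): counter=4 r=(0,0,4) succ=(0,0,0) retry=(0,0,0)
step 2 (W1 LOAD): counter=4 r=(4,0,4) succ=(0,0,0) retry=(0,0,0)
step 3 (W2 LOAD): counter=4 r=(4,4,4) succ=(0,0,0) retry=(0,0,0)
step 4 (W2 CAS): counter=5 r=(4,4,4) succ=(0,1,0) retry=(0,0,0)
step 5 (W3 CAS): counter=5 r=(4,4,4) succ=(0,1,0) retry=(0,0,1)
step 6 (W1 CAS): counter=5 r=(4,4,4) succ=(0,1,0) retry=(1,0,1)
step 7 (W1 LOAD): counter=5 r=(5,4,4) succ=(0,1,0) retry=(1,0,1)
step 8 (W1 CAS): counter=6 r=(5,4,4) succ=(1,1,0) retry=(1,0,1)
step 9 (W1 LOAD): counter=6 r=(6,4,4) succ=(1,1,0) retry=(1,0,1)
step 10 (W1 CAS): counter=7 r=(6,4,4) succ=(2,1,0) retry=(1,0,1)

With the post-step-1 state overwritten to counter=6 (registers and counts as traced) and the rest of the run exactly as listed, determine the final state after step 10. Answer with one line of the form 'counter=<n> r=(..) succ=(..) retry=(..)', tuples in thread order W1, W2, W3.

state after step 1 := counter=6 r=(0,0,4) succ=(0,0,0) retry=(0,0,0)
step 2 (W1 LOAD): counter=6 r=(6,0,4) succ=(0,0,0) retry=(0,0,0)
step 3 (W2 LOAD): counter=6 r=(6,6,4) succ=(0,0,0) retry=(0,0,0)
step 4 (W2 CAS): counter=7 r=(6,6,4) succ=(0,1,0) retry=(0,0,0)
step 5 (W3 CAS): counter=7 r=(6,6,4) succ=(0,1,0) retry=(0,0,1)
step 6 (W1 CAS): counter=7 r=(6,6,4) succ=(0,1,0) retry=(1,0,1)
step 7 (W1 LOAD): counter=7 r=(7,6,4) succ=(0,1,0) retry=(1,0,1)
step 8 (W1 CAS): counter=8 r=(7,6,4) succ=(1,1,0) retry=(1,0,1)
step 9 (W1 LOAD): counter=8 r=(8,6,4) succ=(1,1,0) retry=(1,0,1)
step 10 (W1 CAS): counter=9 r=(8,6,4) succ=(2,1,0) retry=(1,0,1)

counter=9 r=(8,6,4) succ=(2,1,0) retry=(1,0,1)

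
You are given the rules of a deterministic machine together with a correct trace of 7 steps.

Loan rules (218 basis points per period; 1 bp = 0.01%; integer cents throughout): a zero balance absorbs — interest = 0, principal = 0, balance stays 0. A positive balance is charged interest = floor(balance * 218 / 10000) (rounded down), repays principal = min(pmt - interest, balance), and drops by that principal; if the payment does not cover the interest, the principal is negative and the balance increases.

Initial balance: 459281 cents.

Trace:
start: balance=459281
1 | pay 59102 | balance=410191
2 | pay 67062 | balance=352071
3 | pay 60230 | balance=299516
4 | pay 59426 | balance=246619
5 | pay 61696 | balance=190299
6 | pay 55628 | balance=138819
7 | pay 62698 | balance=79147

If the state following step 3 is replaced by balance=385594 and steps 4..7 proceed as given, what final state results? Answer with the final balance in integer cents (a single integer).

state after step 3 := balance=385594
4 | pay 59426 | balance=334573
5 | pay 61696 | balance=280170
6 | pay 55628 | balance=230649
7 | pay 62698 | balance=172979

172979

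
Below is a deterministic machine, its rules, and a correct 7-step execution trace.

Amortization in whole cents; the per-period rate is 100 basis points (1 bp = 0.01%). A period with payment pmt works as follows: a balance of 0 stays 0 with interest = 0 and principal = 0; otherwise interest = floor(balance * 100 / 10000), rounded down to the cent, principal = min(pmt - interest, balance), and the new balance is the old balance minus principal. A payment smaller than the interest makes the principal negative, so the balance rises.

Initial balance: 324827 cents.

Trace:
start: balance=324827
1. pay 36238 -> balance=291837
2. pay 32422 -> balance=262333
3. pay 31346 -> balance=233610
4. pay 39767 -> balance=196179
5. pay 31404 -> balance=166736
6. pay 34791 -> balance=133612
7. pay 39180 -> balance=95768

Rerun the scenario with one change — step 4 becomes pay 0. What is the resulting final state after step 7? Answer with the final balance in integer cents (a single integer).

136740

(re-executing from step 4 with the substitution; state before step 4: balance=233610)
4. pay 0 -> balance=235946
5. pay 31404 -> balance=206901
6. pay 34791 -> balance=174179
7. pay 39180 -> balance=136740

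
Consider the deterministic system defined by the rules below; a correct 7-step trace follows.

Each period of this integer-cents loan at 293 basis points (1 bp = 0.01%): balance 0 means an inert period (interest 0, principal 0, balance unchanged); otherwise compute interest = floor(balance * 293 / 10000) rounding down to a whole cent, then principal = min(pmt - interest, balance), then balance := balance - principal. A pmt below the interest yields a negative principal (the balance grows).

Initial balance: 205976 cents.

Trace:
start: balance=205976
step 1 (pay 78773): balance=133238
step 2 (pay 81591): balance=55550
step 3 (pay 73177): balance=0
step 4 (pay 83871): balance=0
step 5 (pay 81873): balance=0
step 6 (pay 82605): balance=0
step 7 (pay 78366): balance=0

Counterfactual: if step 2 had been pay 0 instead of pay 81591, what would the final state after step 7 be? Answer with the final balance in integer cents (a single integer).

(re-executing from step 2 with the substitution; state before step 2: balance=133238)
step 2 (pay 0): balance=137141
step 3 (pay 73177): balance=67982
step 4 (pay 83871): balance=0
step 5 (pay 81873): balance=0
step 6 (pay 82605): balance=0
step 7 (pay 78366): balance=0

0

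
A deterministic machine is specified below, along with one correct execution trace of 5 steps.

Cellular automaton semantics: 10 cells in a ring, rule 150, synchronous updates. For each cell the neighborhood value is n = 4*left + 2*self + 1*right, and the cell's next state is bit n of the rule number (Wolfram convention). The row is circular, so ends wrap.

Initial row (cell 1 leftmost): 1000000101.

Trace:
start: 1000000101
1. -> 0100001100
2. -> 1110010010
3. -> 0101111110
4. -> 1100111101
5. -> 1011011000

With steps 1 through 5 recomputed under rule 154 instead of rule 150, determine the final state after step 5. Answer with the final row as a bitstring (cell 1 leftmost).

0010010100

(re-executing steps 1..5 under rule 154; state before step 1: 1000000101)
1. -> 0100001001
2. -> 0010010110
3. -> 0101100101
4. -> 0001011000
5. -> 0010010100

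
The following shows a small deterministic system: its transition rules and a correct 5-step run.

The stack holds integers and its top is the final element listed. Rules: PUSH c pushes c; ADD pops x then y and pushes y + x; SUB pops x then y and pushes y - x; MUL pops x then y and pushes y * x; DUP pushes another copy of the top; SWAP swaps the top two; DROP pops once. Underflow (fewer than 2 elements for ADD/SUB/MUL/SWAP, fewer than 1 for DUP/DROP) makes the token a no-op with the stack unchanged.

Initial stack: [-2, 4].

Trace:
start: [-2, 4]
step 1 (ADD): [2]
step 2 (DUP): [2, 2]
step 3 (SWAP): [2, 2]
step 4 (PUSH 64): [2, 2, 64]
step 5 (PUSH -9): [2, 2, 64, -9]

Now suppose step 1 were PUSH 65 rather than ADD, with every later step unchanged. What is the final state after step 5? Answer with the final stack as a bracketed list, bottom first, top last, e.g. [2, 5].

(re-executing from step 1 with the substitution; state before step 1: [-2, 4])
step 1 (PUSH 65): [-2, 4, 65]
step 2 (DUP): [-2, 4, 65, 65]
step 3 (SWAP): [-2, 4, 65, 65]
step 4 (PUSH 64): [-2, 4, 65, 65, 64]
step 5 (PUSH -9): [-2, 4, 65, 65, 64, -9]

[-2, 4, 65, 65, 64, -9]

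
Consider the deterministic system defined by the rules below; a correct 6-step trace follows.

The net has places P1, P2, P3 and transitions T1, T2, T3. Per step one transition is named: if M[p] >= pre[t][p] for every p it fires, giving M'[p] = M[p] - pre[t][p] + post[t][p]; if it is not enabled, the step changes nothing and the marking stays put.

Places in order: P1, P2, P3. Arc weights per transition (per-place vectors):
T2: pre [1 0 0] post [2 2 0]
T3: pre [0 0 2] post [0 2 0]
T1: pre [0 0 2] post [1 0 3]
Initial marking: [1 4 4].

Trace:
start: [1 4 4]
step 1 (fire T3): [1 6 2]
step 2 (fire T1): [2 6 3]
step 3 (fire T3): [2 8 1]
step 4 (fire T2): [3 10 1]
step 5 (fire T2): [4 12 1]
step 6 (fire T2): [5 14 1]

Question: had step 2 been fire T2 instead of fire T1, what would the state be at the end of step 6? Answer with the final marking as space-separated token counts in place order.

(re-executing from step 2 with the substitution; state before step 2: [1 6 2])
step 2 (fire T2): [2 8 2]
step 3 (fire T3): [2 10 0]
step 4 (fire T2): [3 12 0]
step 5 (fire T2): [4 14 0]
step 6 (fire T2): [5 16 0]

5 16 0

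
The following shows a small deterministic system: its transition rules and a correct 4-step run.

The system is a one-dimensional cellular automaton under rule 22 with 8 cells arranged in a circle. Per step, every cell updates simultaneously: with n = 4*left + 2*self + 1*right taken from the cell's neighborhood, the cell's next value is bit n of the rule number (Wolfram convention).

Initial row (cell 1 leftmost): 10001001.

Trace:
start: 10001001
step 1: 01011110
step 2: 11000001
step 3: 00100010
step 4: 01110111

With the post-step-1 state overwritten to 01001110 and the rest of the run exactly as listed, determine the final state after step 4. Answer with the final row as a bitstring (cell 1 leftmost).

00011011

state after step 1 := 01001110
step 2: 11110001
step 3: 00001010
step 4: 00011011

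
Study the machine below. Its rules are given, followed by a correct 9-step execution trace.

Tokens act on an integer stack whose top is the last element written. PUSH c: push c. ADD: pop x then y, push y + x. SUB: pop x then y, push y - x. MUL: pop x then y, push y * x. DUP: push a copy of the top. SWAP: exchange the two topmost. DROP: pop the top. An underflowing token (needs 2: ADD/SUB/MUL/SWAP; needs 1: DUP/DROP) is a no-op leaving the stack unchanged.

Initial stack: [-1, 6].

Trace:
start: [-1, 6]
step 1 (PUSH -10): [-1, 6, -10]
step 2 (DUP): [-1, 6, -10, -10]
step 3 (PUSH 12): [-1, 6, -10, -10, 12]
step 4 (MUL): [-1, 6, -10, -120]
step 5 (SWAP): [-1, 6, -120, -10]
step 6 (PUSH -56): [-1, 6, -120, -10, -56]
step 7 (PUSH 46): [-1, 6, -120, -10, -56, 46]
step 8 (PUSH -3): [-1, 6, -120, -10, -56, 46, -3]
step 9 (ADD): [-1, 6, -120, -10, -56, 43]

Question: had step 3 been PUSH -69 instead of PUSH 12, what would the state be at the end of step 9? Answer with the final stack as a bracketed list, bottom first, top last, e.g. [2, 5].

(re-executing from step 3 with the substitution; state before step 3: [-1, 6, -10, -10])
step 3 (PUSH -69): [-1, 6, -10, -10, -69]
step 4 (MUL): [-1, 6, -10, 690]
step 5 (SWAP): [-1, 6, 690, -10]
step 6 (PUSH -56): [-1, 6, 690, -10, -56]
step 7 (PUSH 46): [-1, 6, 690, -10, -56, 46]
step 8 (PUSH -3): [-1, 6, 690, -10, -56, 46, -3]
step 9 (ADD): [-1, 6, 690, -10, -56, 43]

[-1, 6, 690, -10, -56, 43]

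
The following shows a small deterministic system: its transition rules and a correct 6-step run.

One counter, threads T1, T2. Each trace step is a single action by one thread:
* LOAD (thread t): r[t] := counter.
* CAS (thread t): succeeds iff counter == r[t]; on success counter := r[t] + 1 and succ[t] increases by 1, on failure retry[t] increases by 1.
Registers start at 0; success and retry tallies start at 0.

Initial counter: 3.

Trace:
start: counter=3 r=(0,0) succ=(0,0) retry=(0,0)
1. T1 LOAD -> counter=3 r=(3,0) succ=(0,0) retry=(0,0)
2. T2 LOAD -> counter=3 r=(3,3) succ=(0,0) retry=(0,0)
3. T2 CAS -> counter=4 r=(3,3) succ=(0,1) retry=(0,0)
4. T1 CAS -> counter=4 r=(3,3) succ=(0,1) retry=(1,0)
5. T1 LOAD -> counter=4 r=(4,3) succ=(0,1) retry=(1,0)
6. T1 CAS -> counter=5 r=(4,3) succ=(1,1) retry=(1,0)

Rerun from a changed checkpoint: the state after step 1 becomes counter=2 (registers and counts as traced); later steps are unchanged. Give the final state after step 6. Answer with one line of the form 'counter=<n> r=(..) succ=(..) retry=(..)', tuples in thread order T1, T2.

counter=5 r=(4,2) succ=(2,1) retry=(0,0)

state after step 1 := counter=2 r=(3,0) succ=(0,0) retry=(0,0)
2. T2 LOAD -> counter=2 r=(3,2) succ=(0,0) retry=(0,0)
3. T2 CAS -> counter=3 r=(3,2) succ=(0,1) retry=(0,0)
4. T1 CAS -> counter=4 r=(3,2) succ=(1,1) retry=(0,0)
5. T1 LOAD -> counter=4 r=(4,2) succ=(1,1) retry=(0,0)
6. T1 CAS -> counter=5 r=(4,2) succ=(2,1) retry=(0,0)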